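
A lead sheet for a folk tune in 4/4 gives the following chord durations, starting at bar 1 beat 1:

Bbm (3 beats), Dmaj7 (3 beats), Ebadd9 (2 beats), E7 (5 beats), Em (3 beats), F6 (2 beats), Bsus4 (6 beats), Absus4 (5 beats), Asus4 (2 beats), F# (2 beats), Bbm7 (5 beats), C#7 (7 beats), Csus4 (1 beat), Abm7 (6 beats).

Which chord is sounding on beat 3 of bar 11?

C#7

Beat 3 of bar 11 is beat (11−1)×4 + 3 = 43 overall.
Running totals: Bbm ends at 3, Dmaj7 ends at 6, Ebadd9 ends at 8, E7 ends at 13, Em ends at 16, F6 ends at 18, Bsus4 ends at 24, Absus4 ends at 29, Asus4 ends at 31, F# ends at 33, Bbm7 ends at 38, C#7 ends at 45.
Beat 43 falls within C#7.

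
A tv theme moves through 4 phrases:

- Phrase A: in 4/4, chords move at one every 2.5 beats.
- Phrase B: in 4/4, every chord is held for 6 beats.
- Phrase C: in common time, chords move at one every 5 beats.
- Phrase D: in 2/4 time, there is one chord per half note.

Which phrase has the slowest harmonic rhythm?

Phrase B

A: 4/2.5 = 1.6 chords/bar.
B: 4/6 = 2/3 chords/bar.
C: 4/5 = 0.8 chords/bar.
D: 2/2 = 1 chord/bar.
Slowest is B at 2/3 chords/bar.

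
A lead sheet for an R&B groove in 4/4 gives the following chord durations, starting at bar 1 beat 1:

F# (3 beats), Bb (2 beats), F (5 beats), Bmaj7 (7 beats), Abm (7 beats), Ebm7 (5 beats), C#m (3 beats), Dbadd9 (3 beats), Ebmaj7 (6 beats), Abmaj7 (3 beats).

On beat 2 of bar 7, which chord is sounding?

Ebm7

Beat 2 of bar 7 is beat (7−1)×4 + 2 = 26 overall.
Running totals: F# ends at 3, Bb ends at 5, F ends at 10, Bmaj7 ends at 17, Abm ends at 24, Ebm7 ends at 29.
Beat 26 falls within Ebm7.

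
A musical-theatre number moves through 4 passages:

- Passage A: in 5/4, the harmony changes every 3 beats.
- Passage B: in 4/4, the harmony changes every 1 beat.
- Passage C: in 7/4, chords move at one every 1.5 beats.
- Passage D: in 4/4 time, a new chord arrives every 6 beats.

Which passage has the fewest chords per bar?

A: 5/3 = 5/3 chords/bar.
B: 4/1 = 4 chords/bar.
C: 7/1.5 = 14/3 chords/bar.
D: 4/6 = 2/3 chords/bar.
Slowest is D at 2/3 chords/bar.

Passage D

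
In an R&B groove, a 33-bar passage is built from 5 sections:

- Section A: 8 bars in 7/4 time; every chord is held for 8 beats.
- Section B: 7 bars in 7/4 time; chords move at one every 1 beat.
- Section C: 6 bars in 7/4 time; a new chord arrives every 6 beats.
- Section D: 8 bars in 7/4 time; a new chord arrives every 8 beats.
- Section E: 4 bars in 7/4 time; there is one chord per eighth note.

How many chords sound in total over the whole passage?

126 chords

A has 56 beats and chords last 8 each, so 7 chords.
B has 49 beats and chords last 1 each, so 49 chords.
C has 42 beats and chords last 6 each, so 7 chords.
D has 56 beats and chords last 8 each, so 7 chords.
E has 28 beats and chords last 0.5 each, so 56 chords.
Total: 7 + 49 + 7 + 7 + 56 = 126.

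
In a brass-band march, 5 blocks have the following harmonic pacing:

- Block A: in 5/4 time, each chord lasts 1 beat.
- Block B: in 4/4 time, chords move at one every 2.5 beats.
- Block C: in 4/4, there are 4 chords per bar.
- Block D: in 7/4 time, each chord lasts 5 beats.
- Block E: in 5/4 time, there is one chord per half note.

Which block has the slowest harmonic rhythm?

A: 5/1 = 5 chords/bar.
B: 4/2.5 = 1.6 chords/bar.
C: 4/1 = 4 chords/bar.
D: 7/5 = 1.4 chords/bar.
E: 5/2 = 2.5 chords/bar.
Slowest is D at 1.4 chords/bar.

Block D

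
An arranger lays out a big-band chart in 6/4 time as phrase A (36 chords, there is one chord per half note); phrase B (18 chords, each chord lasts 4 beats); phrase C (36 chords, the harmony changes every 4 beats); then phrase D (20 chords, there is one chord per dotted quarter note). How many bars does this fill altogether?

A: 36 × 2 = 72 beats = 12 bars.
B: 18 × 4 = 72 beats = 12 bars.
C: 36 × 4 = 144 beats = 24 bars.
D: 20 × 1.5 = 30 beats = 5 bars.
Total: 12 + 12 + 24 + 5 = 53 bars.

53 bars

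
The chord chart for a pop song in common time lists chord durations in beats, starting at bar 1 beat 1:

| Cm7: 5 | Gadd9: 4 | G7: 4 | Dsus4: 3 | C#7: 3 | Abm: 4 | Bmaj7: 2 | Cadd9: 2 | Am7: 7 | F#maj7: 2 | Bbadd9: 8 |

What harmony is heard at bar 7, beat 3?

Cadd9

Beat 3 of bar 7 is beat (7−1)×4 + 3 = 27 overall.
Running totals: Cm7 ends at 5, Gadd9 ends at 9, G7 ends at 13, Dsus4 ends at 16, C#7 ends at 19, Abm ends at 23, Bmaj7 ends at 25, Cadd9 ends at 27.
Beat 27 falls within Cadd9.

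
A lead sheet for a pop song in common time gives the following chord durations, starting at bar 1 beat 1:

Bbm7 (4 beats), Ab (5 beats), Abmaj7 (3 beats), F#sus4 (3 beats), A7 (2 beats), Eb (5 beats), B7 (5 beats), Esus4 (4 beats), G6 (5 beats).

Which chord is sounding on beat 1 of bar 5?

A7

Beat 1 of bar 5 is beat (5−1)×4 + 1 = 17 overall.
Running totals: Bbm7 ends at 4, Ab ends at 9, Abmaj7 ends at 12, F#sus4 ends at 15, A7 ends at 17.
Beat 17 falls within A7.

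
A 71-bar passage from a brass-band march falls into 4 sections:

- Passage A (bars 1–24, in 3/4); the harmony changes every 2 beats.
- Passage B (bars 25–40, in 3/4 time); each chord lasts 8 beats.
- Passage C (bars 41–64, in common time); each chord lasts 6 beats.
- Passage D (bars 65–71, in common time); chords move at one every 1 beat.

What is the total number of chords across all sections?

86 chords

A: 24·3 = 72 beats, 72/2 = 36 chords.
B: 16·3 = 48 beats, 48/8 = 6 chords.
C: 24·4 = 96 beats, 96/6 = 16 chords.
D: 7·4 = 28 beats, 28/1 = 28 chords.
Total: 36 + 6 + 16 + 28 = 86.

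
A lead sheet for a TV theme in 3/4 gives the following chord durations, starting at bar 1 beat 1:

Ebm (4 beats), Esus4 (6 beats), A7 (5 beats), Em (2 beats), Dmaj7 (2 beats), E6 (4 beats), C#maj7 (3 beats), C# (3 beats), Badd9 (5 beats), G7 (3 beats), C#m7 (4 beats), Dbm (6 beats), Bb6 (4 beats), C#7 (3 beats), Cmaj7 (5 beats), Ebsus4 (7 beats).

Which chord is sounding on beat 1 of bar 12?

Beat 1 of bar 12 is beat (12−1)×3 + 1 = 34 overall.
Running totals: Ebm ends at 4, Esus4 ends at 10, A7 ends at 15, Em ends at 17, Dmaj7 ends at 19, E6 ends at 23, C#maj7 ends at 26, C# ends at 29, Badd9 ends at 34.
Beat 34 falls within Badd9.

Badd9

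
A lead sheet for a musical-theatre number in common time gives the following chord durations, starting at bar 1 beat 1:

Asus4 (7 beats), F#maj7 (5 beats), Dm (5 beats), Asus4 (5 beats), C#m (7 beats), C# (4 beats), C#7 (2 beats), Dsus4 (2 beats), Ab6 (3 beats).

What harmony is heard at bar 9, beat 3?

Beat 3 of bar 9 is beat (9−1)×4 + 3 = 35 overall.
Running totals: Asus4 ends at 7, F#maj7 ends at 12, Dm ends at 17, Asus4 ends at 22, C#m ends at 29, C# ends at 33, C#7 ends at 35.
Beat 35 falls within C#7.

C#7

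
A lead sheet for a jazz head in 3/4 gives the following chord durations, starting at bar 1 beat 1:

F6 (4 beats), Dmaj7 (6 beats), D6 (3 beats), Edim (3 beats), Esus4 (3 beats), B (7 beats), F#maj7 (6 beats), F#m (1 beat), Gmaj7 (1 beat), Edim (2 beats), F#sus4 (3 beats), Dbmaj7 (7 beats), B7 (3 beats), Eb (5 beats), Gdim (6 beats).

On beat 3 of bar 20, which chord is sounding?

Beat 3 of bar 20 is beat (20−1)×3 + 3 = 60 overall.
Running totals: F6 ends at 4, Dmaj7 ends at 10, D6 ends at 13, Edim ends at 16, Esus4 ends at 19, B ends at 26, F#maj7 ends at 32, F#m ends at 33, Gmaj7 ends at 34, Edim ends at 36, F#sus4 ends at 39, Dbmaj7 ends at 46, B7 ends at 49, Eb ends at 54, Gdim ends at 60.
Beat 60 falls within Gdim.

Gdim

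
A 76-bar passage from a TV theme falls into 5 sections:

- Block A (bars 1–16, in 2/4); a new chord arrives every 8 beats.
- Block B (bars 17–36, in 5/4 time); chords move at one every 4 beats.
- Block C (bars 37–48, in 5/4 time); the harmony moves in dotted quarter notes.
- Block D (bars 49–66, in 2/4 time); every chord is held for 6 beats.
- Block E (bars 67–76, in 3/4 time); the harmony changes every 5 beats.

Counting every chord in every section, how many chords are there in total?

81 chords

A: 16·2 = 32 beats, 32/8 = 4 chords.
B: 20·5 = 100 beats, 100/4 = 25 chords.
C: 12·5 = 60 beats, 60/1.5 = 40 chords.
D: 18·2 = 36 beats, 36/6 = 6 chords.
E: 10·3 = 30 beats, 30/5 = 6 chords.
Total: 4 + 25 + 40 + 6 + 6 = 81.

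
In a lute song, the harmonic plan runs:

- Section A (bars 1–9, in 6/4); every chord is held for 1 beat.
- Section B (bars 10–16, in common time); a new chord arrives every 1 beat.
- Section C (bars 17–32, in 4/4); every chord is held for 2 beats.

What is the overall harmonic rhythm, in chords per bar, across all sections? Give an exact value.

A: 9 × 6 = 54 beats ÷ 1 = 54 chords.
B: 7 × 4 = 28 beats ÷ 1 = 28 chords.
C: 16 × 4 = 64 beats ÷ 2 = 32 chords.
Overall: 114 chords over 32 bars → 114/32 = 57/16 chords per bar.

57/16 chords per bar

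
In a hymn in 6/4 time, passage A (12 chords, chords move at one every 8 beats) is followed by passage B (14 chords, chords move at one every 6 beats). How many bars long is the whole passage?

30 bars

A: 12 × 8 = 96 beats = 16 bars.
B: 14 × 6 = 84 beats = 14 bars.
Total: 16 + 14 = 30 bars.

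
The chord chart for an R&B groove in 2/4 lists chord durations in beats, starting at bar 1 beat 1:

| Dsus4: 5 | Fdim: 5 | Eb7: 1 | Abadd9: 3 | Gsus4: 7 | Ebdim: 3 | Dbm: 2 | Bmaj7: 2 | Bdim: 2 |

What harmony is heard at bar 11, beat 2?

Beat 2 of bar 11 is beat (11−1)×2 + 2 = 22 overall.
Running totals: Dsus4 ends at 5, Fdim ends at 10, Eb7 ends at 11, Abadd9 ends at 14, Gsus4 ends at 21, Ebdim ends at 24.
Beat 22 falls within Ebdim.

Ebdim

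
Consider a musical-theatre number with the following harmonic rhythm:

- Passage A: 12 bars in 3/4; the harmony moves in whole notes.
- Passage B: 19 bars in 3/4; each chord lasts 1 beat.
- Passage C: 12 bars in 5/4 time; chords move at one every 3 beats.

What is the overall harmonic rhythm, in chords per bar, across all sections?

2 chords per bar

A: 12 × 3 = 36 beats ÷ 4 = 9 chords.
B: 19 × 3 = 57 beats ÷ 1 = 57 chords.
C: 12 × 5 = 60 beats ÷ 3 = 20 chords.
Overall: 86 chords over 43 bars → 86/43 = 2 chords per bar.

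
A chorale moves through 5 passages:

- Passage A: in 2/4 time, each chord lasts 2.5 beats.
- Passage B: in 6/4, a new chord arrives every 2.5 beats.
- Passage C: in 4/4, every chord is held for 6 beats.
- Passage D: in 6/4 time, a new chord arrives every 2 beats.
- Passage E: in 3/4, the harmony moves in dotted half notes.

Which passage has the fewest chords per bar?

Passage C

A: each chord is 2.5 beats in 2/4, so 0.8 per bar.
B: each chord is 2.5 beats in 6/4, so 2.4 per bar.
C: each chord is 6 beats in 4/4, so 2/3 per bar.
D: each chord is 2 beats in 6/4, so 3 per bar.
E: each chord is 3 beats in 3/4, so 1 per bar.
Slowest is C at 2/3 chords/bar.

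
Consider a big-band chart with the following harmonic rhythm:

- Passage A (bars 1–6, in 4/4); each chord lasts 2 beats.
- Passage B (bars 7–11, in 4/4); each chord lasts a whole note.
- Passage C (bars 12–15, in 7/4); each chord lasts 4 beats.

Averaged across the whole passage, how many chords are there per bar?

A: 6 × 4 = 24 beats ÷ 2 = 12 chords.
B: 5 × 4 = 20 beats ÷ 4 = 5 chords.
C: 4 × 7 = 28 beats ÷ 4 = 7 chords.
Overall: 24 chords over 15 bars → 24/15 = 1.6 chords per bar.

1.6 chords per bar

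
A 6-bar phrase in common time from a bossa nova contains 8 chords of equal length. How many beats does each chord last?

6 bars × 4 beats/bar = 24 beats total.
24 beats ÷ 8 chords = 3 beats per chord.
(That is a dotted half note.)

3 beats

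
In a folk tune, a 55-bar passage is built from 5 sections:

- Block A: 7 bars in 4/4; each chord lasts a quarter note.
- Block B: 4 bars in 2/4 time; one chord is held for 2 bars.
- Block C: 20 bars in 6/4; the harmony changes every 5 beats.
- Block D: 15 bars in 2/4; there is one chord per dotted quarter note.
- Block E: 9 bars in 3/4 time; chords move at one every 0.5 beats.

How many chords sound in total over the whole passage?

A has 28 beats and chords last 1 each, so 28 chords.
B has 8 beats and chords last 4 each, so 2 chords.
C has 120 beats and chords last 5 each, so 24 chords.
D has 30 beats and chords last 1.5 each, so 20 chords.
E has 27 beats and chords last 0.5 each, so 54 chords.
Total: 28 + 2 + 24 + 20 + 54 = 128.

128 chords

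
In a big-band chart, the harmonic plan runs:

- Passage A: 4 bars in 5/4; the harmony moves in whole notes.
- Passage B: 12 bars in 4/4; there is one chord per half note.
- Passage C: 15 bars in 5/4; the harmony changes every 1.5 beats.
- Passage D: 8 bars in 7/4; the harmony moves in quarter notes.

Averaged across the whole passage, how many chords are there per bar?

45/13 chords per bar

A: 4 × 5 = 20 beats ÷ 4 = 5 chords.
B: 12 × 4 = 48 beats ÷ 2 = 24 chords.
C: 15 × 5 = 75 beats ÷ 1.5 = 50 chords.
D: 8 × 7 = 56 beats ÷ 1 = 56 chords.
Overall: 135 chords over 39 bars → 135/39 = 45/13 chords per bar.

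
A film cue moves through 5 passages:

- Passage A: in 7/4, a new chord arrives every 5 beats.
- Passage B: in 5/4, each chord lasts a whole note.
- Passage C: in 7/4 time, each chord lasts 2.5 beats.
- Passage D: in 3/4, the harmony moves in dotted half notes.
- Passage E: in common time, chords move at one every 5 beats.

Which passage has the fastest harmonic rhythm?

Passage C

A: each chord is 5 beats in 7/4, so 1.4 per bar.
B: each chord is 4 beats in 5/4, so 1.25 per bar.
C: each chord is 2.5 beats in 7/4, so 2.8 per bar.
D: each chord is 3 beats in 3/4, so 1 per bar.
E: each chord is 5 beats in 4/4, so 0.8 per bar.
Fastest is C at 2.8 chords/bar.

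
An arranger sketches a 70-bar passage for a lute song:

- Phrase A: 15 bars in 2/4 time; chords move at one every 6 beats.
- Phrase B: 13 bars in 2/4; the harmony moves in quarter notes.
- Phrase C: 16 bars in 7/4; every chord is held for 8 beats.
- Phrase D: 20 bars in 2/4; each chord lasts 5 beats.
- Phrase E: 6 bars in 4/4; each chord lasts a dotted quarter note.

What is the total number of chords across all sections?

69 chords

A: 15 bars × 2 beats = 30 beats; 6 beats/chord → 5 chords.
B: 13 bars × 2 beats = 26 beats; 1 beat/chord → 26 chords.
C: 16 bars × 7 beats = 112 beats; 8 beats/chord → 14 chords.
D: 20 bars × 2 beats = 40 beats; 5 beats/chord → 8 chords.
E: 6 bars × 4 beats = 24 beats; 1.5 beats/chord → 16 chords.
Total: 5 + 26 + 14 + 8 + 16 = 69.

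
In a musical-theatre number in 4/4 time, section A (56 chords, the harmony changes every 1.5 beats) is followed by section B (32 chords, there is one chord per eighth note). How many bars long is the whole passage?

25 bars

A: 56 × 1.5 = 84 beats = 21 bars.
B: 32 × 0.5 = 16 beats = 4 bars.
Total: 21 + 4 = 25 bars.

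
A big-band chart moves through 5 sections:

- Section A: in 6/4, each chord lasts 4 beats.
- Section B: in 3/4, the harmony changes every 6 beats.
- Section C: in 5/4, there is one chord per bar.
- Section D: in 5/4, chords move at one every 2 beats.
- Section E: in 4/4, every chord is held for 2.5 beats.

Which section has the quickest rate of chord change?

Section D

A: each chord is 4 beats in 6/4, so 1.5 per bar.
B: each chord is 6 beats in 3/4, so 0.5 per bar.
C: each chord is 5 beats in 5/4, so 1 per bar.
D: each chord is 2 beats in 5/4, so 2.5 per bar.
E: each chord is 2.5 beats in 4/4, so 1.6 per bar.
Fastest is D at 2.5 chords/bar.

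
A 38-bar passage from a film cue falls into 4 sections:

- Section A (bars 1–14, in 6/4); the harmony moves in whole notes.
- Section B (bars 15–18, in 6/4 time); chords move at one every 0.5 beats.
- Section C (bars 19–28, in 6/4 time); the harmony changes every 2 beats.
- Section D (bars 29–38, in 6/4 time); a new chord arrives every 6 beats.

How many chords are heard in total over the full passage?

109 chords

A has 84 beats and chords last 4 each, so 21 chords.
B has 24 beats and chords last 0.5 each, so 48 chords.
C has 60 beats and chords last 2 each, so 30 chords.
D has 60 beats and chords last 6 each, so 10 chords.
Total: 21 + 48 + 30 + 10 = 109.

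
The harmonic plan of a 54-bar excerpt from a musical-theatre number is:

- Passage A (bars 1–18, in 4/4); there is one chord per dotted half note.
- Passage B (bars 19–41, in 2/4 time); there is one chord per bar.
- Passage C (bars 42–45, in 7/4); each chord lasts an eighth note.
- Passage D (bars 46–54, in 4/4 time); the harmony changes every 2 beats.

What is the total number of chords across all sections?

121 chords

A has 72 beats and chords last 3 each, so 24 chords.
B has 46 beats and chords last 2 each, so 23 chords.
C has 28 beats and chords last 0.5 each, so 56 chords.
D has 36 beats and chords last 2 each, so 18 chords.
Total: 24 + 23 + 56 + 18 = 121.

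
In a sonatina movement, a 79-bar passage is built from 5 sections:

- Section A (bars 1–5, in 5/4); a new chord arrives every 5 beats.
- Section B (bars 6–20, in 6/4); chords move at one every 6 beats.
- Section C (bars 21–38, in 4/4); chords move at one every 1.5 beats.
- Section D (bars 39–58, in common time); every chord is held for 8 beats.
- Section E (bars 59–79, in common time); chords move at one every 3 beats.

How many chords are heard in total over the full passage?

A has 25 beats and chords last 5 each, so 5 chords.
B has 90 beats and chords last 6 each, so 15 chords.
C has 72 beats and chords last 1.5 each, so 48 chords.
D has 80 beats and chords last 8 each, so 10 chords.
E has 84 beats and chords last 3 each, so 28 chords.
Total: 5 + 15 + 48 + 10 + 28 = 106.

106 chords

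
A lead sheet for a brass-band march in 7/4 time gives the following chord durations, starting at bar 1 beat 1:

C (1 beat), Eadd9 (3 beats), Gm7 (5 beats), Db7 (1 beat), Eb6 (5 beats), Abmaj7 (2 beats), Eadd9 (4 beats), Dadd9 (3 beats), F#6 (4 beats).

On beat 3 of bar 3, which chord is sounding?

Abmaj7

Beat 3 of bar 3 is beat (3−1)×7 + 3 = 17 overall.
Running totals: C ends at 1, Eadd9 ends at 4, Gm7 ends at 9, Db7 ends at 10, Eb6 ends at 15, Abmaj7 ends at 17.
Beat 17 falls within Abmaj7.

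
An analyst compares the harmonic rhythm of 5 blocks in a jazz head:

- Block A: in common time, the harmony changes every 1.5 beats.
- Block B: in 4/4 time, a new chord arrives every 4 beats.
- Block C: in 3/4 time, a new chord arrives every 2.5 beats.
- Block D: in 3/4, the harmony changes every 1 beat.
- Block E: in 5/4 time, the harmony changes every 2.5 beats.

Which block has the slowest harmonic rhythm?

Block B

A: 4/1.5 = 8/3 chords/bar.
B: 4/4 = 1 chord/bar.
C: 3/2.5 = 1.2 chords/bar.
D: 3/1 = 3 chords/bar.
E: 5/2.5 = 2 chords/bar.
Slowest is B at 1 chords/bar.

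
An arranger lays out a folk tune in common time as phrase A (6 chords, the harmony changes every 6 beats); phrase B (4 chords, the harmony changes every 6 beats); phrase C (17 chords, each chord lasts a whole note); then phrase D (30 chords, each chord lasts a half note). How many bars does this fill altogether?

A: 6 × 6 = 36 beats = 9 bars.
B: 4 × 6 = 24 beats = 6 bars.
C: 17 × 4 = 68 beats = 17 bars.
D: 30 × 2 = 60 beats = 15 bars.
Total: 9 + 6 + 17 + 15 = 47 bars.

47 bars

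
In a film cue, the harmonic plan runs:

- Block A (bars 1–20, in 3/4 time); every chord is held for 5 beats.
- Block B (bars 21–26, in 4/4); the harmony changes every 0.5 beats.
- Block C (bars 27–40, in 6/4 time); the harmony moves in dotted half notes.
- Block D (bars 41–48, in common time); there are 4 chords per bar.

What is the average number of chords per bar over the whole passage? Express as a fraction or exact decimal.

2.5 chords per bar

A: 20 bars of 3 beats is 60 beats; at 5 beats each that's 12 chords.
B: 6 bars of 4 beats is 24 beats; at 0.5 beats each that's 48 chords.
C: 14 bars of 6 beats is 84 beats; at 3 beats each that's 28 chords.
D: 8 bars of 4 beats is 32 beats; at 1 beat each that's 32 chords.
Overall: 120 chords over 48 bars → 120/48 = 2.5 chords per bar.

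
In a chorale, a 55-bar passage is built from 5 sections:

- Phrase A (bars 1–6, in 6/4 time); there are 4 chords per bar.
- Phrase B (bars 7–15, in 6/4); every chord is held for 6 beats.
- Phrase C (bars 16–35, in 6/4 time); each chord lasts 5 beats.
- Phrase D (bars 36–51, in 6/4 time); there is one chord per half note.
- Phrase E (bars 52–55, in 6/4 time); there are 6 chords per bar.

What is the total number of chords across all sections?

129 chords

A has 36 beats and chords last 1.5 each, so 24 chords.
B has 54 beats and chords last 6 each, so 9 chords.
C has 120 beats and chords last 5 each, so 24 chords.
D has 96 beats and chords last 2 each, so 48 chords.
E has 24 beats and chords last 1 each, so 24 chords.
Total: 24 + 9 + 24 + 48 + 24 = 129.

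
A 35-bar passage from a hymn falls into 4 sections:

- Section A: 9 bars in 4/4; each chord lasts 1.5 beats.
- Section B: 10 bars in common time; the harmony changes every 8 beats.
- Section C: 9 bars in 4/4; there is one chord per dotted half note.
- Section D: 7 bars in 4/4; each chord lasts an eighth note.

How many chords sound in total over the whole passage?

97 chords

A: 9 bars × 4 beats = 36 beats; 1.5 beats/chord → 24 chords.
B: 10 bars × 4 beats = 40 beats; 8 beats/chord → 5 chords.
C: 9 bars × 4 beats = 36 beats; 3 beats/chord → 12 chords.
D: 7 bars × 4 beats = 28 beats; 0.5 beats/chord → 56 chords.
Total: 24 + 5 + 12 + 56 = 97.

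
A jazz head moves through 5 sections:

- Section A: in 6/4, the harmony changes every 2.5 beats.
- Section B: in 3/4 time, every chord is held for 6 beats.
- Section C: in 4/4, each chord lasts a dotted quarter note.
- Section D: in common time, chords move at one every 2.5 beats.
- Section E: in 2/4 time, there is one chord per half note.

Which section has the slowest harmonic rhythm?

Section B

A: each chord is 2.5 beats in 6/4, so 2.4 per bar.
B: each chord is 6 beats in 3/4, so 0.5 per bar.
C: each chord is 1.5 beats in 4/4, so 8/3 per bar.
D: each chord is 2.5 beats in 4/4, so 1.6 per bar.
E: each chord is 2 beats in 2/4, so 1 per bar.
Slowest is B at 0.5 chords/bar.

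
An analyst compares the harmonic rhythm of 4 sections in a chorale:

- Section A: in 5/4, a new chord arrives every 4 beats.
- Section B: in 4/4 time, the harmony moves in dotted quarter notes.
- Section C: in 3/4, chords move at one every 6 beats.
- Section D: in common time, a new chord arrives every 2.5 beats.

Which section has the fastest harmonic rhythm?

A: 5 beats/bar ÷ 4 beats/chord = 1.25 chords/bar.
B: 4 beats/bar ÷ 1.5 beats/chord = 8/3 chords/bar.
C: 3 beats/bar ÷ 6 beats/chord = 0.5 chords/bar.
D: 4 beats/bar ÷ 2.5 beats/chord = 1.6 chords/bar.
Fastest is B at 8/3 chords/bar.

Section B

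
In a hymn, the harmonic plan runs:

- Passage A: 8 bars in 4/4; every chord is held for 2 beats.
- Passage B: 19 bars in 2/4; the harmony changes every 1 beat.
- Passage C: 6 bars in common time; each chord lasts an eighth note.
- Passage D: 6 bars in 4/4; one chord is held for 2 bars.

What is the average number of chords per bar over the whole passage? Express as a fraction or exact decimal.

A: 8 × 4 = 32 beats ÷ 2 = 16 chords.
B: 19 × 2 = 38 beats ÷ 1 = 38 chords.
C: 6 × 4 = 24 beats ÷ 0.5 = 48 chords.
D: 6 × 4 = 24 beats ÷ 8 = 3 chords.
Overall: 105 chords over 39 bars → 105/39 = 35/13 chords per bar.

35/13 chords per bar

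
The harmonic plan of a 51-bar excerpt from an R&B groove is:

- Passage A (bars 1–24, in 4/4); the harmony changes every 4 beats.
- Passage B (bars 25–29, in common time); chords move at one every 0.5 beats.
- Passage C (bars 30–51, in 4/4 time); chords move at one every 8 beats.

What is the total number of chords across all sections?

A: 24·4 = 96 beats, 96/4 = 24 chords.
B: 5·4 = 20 beats, 20/0.5 = 40 chords.
C: 22·4 = 88 beats, 88/8 = 11 chords.
Total: 24 + 40 + 11 = 75.

75 chords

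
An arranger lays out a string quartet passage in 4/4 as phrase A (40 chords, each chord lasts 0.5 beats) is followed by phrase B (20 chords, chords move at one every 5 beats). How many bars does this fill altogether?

A: 40 × 0.5 = 20 beats = 5 bars.
B: 20 × 5 = 100 beats = 25 bars.
Total: 5 + 25 = 30 bars.

30 bars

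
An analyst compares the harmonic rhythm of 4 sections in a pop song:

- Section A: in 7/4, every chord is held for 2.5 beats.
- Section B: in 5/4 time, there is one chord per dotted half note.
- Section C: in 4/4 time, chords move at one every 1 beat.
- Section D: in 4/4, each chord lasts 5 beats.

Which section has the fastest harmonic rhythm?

Section C

A: 7/2.5 = 2.8 chords/bar.
B: 5/3 = 5/3 chords/bar.
C: 4/1 = 4 chords/bar.
D: 4/5 = 0.8 chords/bar.
Fastest is C at 4 chords/bar.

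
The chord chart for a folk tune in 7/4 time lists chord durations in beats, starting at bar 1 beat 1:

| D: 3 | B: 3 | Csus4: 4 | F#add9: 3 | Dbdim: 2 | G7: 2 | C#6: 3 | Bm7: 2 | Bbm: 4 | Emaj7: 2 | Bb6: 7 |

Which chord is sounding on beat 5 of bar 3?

C#6

Beat 5 of bar 3 is beat (3−1)×7 + 5 = 19 overall.
Running totals: D ends at 3, B ends at 6, Csus4 ends at 10, F#add9 ends at 13, Dbdim ends at 15, G7 ends at 17, C#6 ends at 20.
Beat 19 falls within C#6.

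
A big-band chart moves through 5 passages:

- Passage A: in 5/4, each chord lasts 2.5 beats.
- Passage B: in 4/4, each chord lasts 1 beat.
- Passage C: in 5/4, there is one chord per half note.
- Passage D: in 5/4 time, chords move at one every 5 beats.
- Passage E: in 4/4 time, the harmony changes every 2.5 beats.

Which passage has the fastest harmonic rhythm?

Passage B

A: 5 beats/bar ÷ 2.5 beats/chord = 2 chords/bar.
B: 4 beats/bar ÷ 1 beat/chord = 4 chords/bar.
C: 5 beats/bar ÷ 2 beats/chord = 2.5 chords/bar.
D: 5 beats/bar ÷ 5 beats/chord = 1 chord/bar.
E: 4 beats/bar ÷ 2.5 beats/chord = 1.6 chords/bar.
Fastest is B at 4 chords/bar.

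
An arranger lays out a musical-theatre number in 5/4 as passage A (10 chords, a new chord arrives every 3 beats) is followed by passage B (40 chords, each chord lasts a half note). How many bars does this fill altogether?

22 bars

A: 10 × 3 = 30 beats = 6 bars.
B: 40 × 2 = 80 beats = 16 bars.
Total: 6 + 16 = 22 bars.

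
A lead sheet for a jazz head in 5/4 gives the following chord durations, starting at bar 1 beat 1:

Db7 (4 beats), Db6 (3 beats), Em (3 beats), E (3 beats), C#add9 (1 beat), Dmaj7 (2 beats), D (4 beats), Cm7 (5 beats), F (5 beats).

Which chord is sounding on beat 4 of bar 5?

Beat 4 of bar 5 is beat (5−1)×5 + 4 = 24 overall.
Running totals: Db7 ends at 4, Db6 ends at 7, Em ends at 10, E ends at 13, C#add9 ends at 14, Dmaj7 ends at 16, D ends at 20, Cm7 ends at 25.
Beat 24 falls within Cm7.

Cm7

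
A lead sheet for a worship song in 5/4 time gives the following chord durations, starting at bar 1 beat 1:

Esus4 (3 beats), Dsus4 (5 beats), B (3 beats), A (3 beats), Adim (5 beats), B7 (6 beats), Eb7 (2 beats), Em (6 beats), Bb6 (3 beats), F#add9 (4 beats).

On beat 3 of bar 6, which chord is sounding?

Beat 3 of bar 6 is beat (6−1)×5 + 3 = 28 overall.
Running totals: Esus4 ends at 3, Dsus4 ends at 8, B ends at 11, A ends at 14, Adim ends at 19, B7 ends at 25, Eb7 ends at 27, Em ends at 33.
Beat 28 falls within Em.

Em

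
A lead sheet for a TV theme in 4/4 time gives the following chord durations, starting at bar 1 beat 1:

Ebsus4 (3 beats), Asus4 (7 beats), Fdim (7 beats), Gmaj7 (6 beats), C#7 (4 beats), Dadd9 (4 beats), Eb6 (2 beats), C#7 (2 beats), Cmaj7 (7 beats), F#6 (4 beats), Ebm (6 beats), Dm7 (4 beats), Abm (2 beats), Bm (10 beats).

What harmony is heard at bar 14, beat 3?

Dm7

Beat 3 of bar 14 is beat (14−1)×4 + 3 = 55 overall.
Running totals: Ebsus4 ends at 3, Asus4 ends at 10, Fdim ends at 17, Gmaj7 ends at 23, C#7 ends at 27, Dadd9 ends at 31, Eb6 ends at 33, C#7 ends at 35, Cmaj7 ends at 42, F#6 ends at 46, Ebm ends at 52, Dm7 ends at 56.
Beat 55 falls within Dm7.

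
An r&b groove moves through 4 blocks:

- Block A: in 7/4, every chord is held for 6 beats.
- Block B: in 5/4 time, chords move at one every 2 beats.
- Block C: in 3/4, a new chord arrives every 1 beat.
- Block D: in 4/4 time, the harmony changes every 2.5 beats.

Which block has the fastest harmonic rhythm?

Block C

A: 7 beats/bar ÷ 6 beats/chord = 7/6 chords/bar.
B: 5 beats/bar ÷ 2 beats/chord = 2.5 chords/bar.
C: 3 beats/bar ÷ 1 beat/chord = 3 chords/bar.
D: 4 beats/bar ÷ 2.5 beats/chord = 1.6 chords/bar.
Fastest is C at 3 chords/bar.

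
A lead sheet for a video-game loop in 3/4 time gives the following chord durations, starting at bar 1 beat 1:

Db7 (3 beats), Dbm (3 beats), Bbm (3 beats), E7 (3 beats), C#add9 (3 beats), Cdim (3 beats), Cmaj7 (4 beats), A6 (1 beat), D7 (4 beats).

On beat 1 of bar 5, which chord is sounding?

C#add9

Beat 1 of bar 5 is beat (5−1)×3 + 1 = 13 overall.
Running totals: Db7 ends at 3, Dbm ends at 6, Bbm ends at 9, E7 ends at 12, C#add9 ends at 15.
Beat 13 falls within C#add9.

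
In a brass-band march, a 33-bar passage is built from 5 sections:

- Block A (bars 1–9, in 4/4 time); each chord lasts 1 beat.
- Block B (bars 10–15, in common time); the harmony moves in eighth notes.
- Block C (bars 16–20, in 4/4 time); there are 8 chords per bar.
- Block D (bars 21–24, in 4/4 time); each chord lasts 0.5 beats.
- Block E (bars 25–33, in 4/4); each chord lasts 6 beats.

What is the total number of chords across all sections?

162 chords

A has 36 beats and chords last 1 each, so 36 chords.
B has 24 beats and chords last 0.5 each, so 48 chords.
C has 20 beats and chords last 0.5 each, so 40 chords.
D has 16 beats and chords last 0.5 each, so 32 chords.
E has 36 beats and chords last 6 each, so 6 chords.
Total: 36 + 48 + 40 + 32 + 6 = 162.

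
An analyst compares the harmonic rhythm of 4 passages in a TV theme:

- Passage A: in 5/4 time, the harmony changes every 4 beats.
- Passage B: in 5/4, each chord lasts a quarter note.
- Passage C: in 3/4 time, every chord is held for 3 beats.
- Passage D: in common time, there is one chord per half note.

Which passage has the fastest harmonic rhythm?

A: 5/4 = 1.25 chords/bar.
B: 5/1 = 5 chords/bar.
C: 3/3 = 1 chord/bar.
D: 4/2 = 2 chords/bar.
Fastest is B at 5 chords/bar.

Passage B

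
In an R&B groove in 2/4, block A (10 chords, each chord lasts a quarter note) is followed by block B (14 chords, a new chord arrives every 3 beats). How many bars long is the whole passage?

26 bars

A: 10 × 1 = 10 beats = 5 bars.
B: 14 × 3 = 42 beats = 21 bars.
Total: 5 + 21 = 26 bars.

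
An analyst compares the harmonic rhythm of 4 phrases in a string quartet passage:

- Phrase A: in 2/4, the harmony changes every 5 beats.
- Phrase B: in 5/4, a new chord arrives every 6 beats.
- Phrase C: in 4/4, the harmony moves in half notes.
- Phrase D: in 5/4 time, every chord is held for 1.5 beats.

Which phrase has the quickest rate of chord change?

A: 2/5 = 0.4 chords/bar.
B: 5/6 = 5/6 chords/bar.
C: 4/2 = 2 chords/bar.
D: 5/1.5 = 10/3 chords/bar.
Fastest is D at 10/3 chords/bar.

Phrase D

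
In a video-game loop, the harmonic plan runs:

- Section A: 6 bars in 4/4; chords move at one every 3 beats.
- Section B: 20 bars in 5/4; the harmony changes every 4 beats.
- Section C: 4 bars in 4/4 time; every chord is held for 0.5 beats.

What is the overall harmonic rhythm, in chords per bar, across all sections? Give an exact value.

A: 6 bars of 4 beats is 24 beats; at 3 beats each that's 8 chords.
B: 20 bars of 5 beats is 100 beats; at 4 beats each that's 25 chords.
C: 4 bars of 4 beats is 16 beats; at 0.5 beats each that's 32 chords.
Overall: 65 chords over 30 bars → 65/30 = 13/6 chords per bar.

13/6 chords per bar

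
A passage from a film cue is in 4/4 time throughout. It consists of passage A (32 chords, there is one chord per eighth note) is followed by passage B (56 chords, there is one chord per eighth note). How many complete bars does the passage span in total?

A: 32 × 0.5 = 16 beats = 4 bars.
B: 56 × 0.5 = 28 beats = 7 bars.
Total: 4 + 7 = 11 bars.

11 bars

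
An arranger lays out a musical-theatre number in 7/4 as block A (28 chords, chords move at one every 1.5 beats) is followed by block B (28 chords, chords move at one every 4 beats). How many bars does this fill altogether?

22 bars

A: 28 × 1.5 = 42 beats = 6 bars.
B: 28 × 4 = 112 beats = 16 bars.
Total: 6 + 16 = 22 bars.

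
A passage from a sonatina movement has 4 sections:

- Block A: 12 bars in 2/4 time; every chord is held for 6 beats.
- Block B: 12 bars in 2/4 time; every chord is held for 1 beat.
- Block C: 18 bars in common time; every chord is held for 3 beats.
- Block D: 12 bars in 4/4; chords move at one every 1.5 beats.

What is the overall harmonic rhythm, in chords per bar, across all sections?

A: 12 bars of 2 beats is 24 beats; at 6 beats each that's 4 chords.
B: 12 bars of 2 beats is 24 beats; at 1 beat each that's 24 chords.
C: 18 bars of 4 beats is 72 beats; at 3 beats each that's 24 chords.
D: 12 bars of 4 beats is 48 beats; at 1.5 beats each that's 32 chords.
Overall: 84 chords over 54 bars → 84/54 = 14/9 chords per bar.

14/9 chords per bar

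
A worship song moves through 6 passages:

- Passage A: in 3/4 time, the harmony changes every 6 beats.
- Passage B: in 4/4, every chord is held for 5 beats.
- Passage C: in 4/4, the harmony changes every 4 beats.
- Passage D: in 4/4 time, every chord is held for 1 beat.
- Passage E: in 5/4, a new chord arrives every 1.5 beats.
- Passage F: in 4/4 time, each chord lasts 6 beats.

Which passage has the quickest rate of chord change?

Passage D

A: 3 beats/bar ÷ 6 beats/chord = 0.5 chords/bar.
B: 4 beats/bar ÷ 5 beats/chord = 0.8 chords/bar.
C: 4 beats/bar ÷ 4 beats/chord = 1 chord/bar.
D: 4 beats/bar ÷ 1 beat/chord = 4 chords/bar.
E: 5 beats/bar ÷ 1.5 beats/chord = 10/3 chords/bar.
F: 4 beats/bar ÷ 6 beats/chord = 2/3 chords/bar.
Fastest is D at 4 chords/bar.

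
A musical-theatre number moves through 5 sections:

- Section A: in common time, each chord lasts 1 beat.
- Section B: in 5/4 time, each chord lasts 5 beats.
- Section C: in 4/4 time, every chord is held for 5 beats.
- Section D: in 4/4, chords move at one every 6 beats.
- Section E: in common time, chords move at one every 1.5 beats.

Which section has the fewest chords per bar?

A: each chord is 1 beat in 4/4, so 4 per bar.
B: each chord is 5 beats in 5/4, so 1 per bar.
C: each chord is 5 beats in 4/4, so 0.8 per bar.
D: each chord is 6 beats in 4/4, so 2/3 per bar.
E: each chord is 1.5 beats in 4/4, so 8/3 per bar.
Slowest is D at 2/3 chords/bar.

Section D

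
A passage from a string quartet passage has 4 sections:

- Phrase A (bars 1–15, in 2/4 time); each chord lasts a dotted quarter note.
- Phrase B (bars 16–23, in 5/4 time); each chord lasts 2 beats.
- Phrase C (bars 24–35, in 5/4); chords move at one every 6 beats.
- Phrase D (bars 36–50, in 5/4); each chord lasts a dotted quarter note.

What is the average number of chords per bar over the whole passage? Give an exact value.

A: 15 bars of 2 beats is 30 beats; at 1.5 beats each that's 20 chords.
B: 8 bars of 5 beats is 40 beats; at 2 beats each that's 20 chords.
C: 12 bars of 5 beats is 60 beats; at 6 beats each that's 10 chords.
D: 15 bars of 5 beats is 75 beats; at 1.5 beats each that's 50 chords.
Overall: 100 chords over 50 bars → 100/50 = 2 chords per bar.

2 chords per bar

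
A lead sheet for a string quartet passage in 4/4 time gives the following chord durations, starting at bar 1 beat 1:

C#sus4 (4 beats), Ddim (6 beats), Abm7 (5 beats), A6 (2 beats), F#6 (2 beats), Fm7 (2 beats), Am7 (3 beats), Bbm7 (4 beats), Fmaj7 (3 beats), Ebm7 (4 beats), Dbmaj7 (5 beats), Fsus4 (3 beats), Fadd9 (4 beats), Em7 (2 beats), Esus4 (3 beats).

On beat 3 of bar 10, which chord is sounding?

Dbmaj7

Beat 3 of bar 10 is beat (10−1)×4 + 3 = 39 overall.
Running totals: C#sus4 ends at 4, Ddim ends at 10, Abm7 ends at 15, A6 ends at 17, F#6 ends at 19, Fm7 ends at 21, Am7 ends at 24, Bbm7 ends at 28, Fmaj7 ends at 31, Ebm7 ends at 35, Dbmaj7 ends at 40.
Beat 39 falls within Dbmaj7.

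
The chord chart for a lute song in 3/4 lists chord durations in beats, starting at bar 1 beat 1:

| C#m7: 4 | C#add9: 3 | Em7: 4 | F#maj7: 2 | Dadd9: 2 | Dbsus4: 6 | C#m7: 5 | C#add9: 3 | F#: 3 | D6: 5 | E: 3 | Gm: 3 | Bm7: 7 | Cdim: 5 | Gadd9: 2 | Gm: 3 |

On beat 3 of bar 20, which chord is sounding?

Beat 3 of bar 20 is beat (20−1)×3 + 3 = 60 overall.
Running totals: C#m7 ends at 4, C#add9 ends at 7, Em7 ends at 11, F#maj7 ends at 13, Dadd9 ends at 15, Dbsus4 ends at 21, C#m7 ends at 26, C#add9 ends at 29, F# ends at 32, D6 ends at 37, E ends at 40, Gm ends at 43, Bm7 ends at 50, Cdim ends at 55, Gadd9 ends at 57, Gm ends at 60.
Beat 60 falls within Gm.

Gm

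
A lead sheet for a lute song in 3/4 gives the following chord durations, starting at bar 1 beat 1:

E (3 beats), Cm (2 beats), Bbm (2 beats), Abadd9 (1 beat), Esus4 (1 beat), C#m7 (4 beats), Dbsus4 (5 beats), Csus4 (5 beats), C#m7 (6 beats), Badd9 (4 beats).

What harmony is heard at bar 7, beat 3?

Csus4

Beat 3 of bar 7 is beat (7−1)×3 + 3 = 21 overall.
Running totals: E ends at 3, Cm ends at 5, Bbm ends at 7, Abadd9 ends at 8, Esus4 ends at 9, C#m7 ends at 13, Dbsus4 ends at 18, Csus4 ends at 23.
Beat 21 falls within Csus4.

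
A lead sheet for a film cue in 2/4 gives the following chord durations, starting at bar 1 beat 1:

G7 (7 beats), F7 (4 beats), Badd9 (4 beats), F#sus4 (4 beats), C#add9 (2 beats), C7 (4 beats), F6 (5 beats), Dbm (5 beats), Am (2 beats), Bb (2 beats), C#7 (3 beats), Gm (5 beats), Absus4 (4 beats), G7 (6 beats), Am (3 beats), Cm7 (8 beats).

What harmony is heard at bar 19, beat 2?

Bb

Beat 2 of bar 19 is beat (19−1)×2 + 2 = 38 overall.
Running totals: G7 ends at 7, F7 ends at 11, Badd9 ends at 15, F#sus4 ends at 19, C#add9 ends at 21, C7 ends at 25, F6 ends at 30, Dbm ends at 35, Am ends at 37, Bb ends at 39.
Beat 38 falls within Bb.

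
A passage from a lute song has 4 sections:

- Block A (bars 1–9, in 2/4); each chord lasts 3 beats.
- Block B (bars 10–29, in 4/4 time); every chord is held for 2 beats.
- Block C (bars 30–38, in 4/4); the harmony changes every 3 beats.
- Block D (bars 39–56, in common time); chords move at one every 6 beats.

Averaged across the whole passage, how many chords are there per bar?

1.25 chords per bar

A: 9 × 2 = 18 beats ÷ 3 = 6 chords.
B: 20 × 4 = 80 beats ÷ 2 = 40 chords.
C: 9 × 4 = 36 beats ÷ 3 = 12 chords.
D: 18 × 4 = 72 beats ÷ 6 = 12 chords.
Overall: 70 chords over 56 bars → 70/56 = 1.25 chords per bar.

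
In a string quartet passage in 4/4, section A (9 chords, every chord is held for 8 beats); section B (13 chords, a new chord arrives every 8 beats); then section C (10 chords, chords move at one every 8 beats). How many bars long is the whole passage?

64 bars

A: 9 × 8 = 72 beats = 18 bars.
B: 13 × 8 = 104 beats = 26 bars.
C: 10 × 8 = 80 beats = 20 bars.
Total: 18 + 26 + 20 = 64 bars.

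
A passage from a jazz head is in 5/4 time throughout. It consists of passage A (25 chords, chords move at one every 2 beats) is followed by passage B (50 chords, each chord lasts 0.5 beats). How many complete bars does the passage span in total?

15 bars

A: 25 × 2 = 50 beats = 10 bars.
B: 50 × 0.5 = 25 beats = 5 bars.
Total: 10 + 5 = 15 bars.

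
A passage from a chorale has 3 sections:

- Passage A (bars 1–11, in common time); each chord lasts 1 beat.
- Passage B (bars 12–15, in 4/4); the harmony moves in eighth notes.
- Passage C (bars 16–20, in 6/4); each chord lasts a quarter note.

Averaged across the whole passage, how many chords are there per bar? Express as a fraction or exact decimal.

5.3 chords per bar

A: 11 × 4 = 44 beats ÷ 1 = 44 chords.
B: 4 × 4 = 16 beats ÷ 0.5 = 32 chords.
C: 5 × 6 = 30 beats ÷ 1 = 30 chords.
Overall: 106 chords over 20 bars → 106/20 = 5.3 chords per bar.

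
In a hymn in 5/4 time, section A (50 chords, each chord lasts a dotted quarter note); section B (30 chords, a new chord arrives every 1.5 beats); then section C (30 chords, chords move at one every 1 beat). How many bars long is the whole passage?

A: 50 × 1.5 = 75 beats = 15 bars.
B: 30 × 1.5 = 45 beats = 9 bars.
C: 30 × 1 = 30 beats = 6 bars.
Total: 15 + 9 + 6 = 30 bars.

30 bars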